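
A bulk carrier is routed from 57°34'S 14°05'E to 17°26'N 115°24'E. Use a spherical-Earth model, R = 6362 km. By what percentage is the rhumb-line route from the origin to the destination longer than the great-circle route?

Great circle: σ = 1.9319 rad → d_gc = Rσ = 12290.5 km
Rhumb: Δφ = +1.3090, Δλ = +1.7683, Δψ = +1.5440, q = Δφ/Δψ = 0.8478 → d_rh = R√(Δφ²+q²Δλ²) = 12661.5 km
Excess = (12661.5 − 12290.5) / 12290.5 = 371.0 / 12290.5 = 3.02% ≈ 3.0%

3.0%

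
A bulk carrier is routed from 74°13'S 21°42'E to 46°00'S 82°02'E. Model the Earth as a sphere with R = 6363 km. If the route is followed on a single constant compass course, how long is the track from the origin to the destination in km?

Rhumb course C = atan2(Δλ, Δψ) with Δψ = ln[tan(π/4+φ₂/2)/tan(π/4+φ₁/2)] = +1.0698, Δλ = +1.0530 → C = 44.55°
d = R·|Δφ| / |cos C| = 6363·0.49247 / 0.71267 = 4397 km

4397 km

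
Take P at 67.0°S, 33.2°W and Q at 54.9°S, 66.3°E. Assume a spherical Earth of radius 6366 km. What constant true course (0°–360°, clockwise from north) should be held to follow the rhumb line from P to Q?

75.7°

Δψ = ln[tan(π/4+φ₂/2)/tan(π/4+φ₁/2)] = +0.4411
Δλ = +1.7366 rad (taken the short way round)
course = atan2(Δλ, Δψ) = 75.75°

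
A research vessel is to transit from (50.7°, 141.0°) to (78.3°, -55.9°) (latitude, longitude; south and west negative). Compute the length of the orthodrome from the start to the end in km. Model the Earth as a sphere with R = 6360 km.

5616 km

Haversine: a = sin²(Δφ/2)+cos φ₁ cos φ₂ sin²(Δλ/2) = 0.18257;  σ = 2·atan2(√a,√(1−a))
σ = 50.590° → d = Rσ = 6360·0.88296 = 5616 km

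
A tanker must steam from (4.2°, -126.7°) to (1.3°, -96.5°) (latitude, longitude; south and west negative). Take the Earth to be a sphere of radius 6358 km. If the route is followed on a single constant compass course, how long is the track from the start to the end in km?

3362 km

Rhumb course C = atan2(Δλ, Δψ) with Δψ = ln[tan(π/4+φ₂/2)/tan(π/4+φ₁/2)] = -0.0507, Δλ = +0.5271 → C = 95.49°
d = R·|Δφ| / |cos C| = 6358·0.05061 / 0.09571 = 3362 km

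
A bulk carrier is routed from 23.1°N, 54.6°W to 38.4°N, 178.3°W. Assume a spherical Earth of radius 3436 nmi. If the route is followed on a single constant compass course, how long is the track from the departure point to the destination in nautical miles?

6409 nmi

Rhumb course C = atan2(Δλ, Δψ) with Δψ = ln[tan(π/4+φ₂/2)/tan(π/4+φ₁/2)] = +0.3123, Δλ = -2.1590 → C = 278.23°
d = R·|Δφ| / |cos C| = 3436·0.26704 / 0.14317 = 6409 nmi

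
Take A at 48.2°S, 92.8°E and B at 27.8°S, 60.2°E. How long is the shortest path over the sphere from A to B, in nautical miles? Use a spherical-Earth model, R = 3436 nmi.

Haversine: a = sin²(Δφ/2)+cos φ₁ cos φ₂ sin²(Δλ/2) = 0.07780;  σ = 2·atan2(√a,√(1−a))
σ = 32.393° → d = Rσ = 3436·0.56537 = 1943 nmi

1943 nmi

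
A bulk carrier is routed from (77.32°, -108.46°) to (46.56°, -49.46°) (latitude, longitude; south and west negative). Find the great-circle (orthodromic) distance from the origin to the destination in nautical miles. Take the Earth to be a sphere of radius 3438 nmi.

2291 nmi

Haversine: a = sin²(Δφ/2)+cos φ₁ cos φ₂ sin²(Δλ/2) = 0.10694;  σ = 2·atan2(√a,√(1−a))
σ = 38.175° → d = Rσ = 3438·0.66629 = 2291 nmi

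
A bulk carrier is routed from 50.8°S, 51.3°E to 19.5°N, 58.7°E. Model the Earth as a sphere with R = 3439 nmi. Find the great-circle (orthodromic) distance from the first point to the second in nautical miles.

4238 nmi

Haversine: a = sin²(Δφ/2)+cos φ₁ cos φ₂ sin²(Δλ/2) = 0.33393;  σ = 2·atan2(√a,√(1−a))
σ = 70.602° → d = Rσ = 3439·1.23223 = 4238 nmi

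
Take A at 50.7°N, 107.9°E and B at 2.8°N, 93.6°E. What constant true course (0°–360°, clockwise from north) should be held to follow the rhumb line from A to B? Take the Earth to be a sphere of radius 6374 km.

194.3°

Meridional parts: M(φ₁)=+1.0298, M(φ₂)=+0.0489 → ΔM = -0.9809;  Δλ = -0.2496 rad
tan C = Δλ / ΔM = +0.2544 → C = 194.27°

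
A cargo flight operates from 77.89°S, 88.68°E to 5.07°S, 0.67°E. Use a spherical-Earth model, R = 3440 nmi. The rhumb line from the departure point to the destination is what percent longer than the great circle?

Great circle: σ = 1.4770 rad → d_gc = Rσ = 5080.9 nmi
Rhumb: Δφ = +1.2709, Δλ = -1.5361, Δψ = +2.1550, q = Δφ/Δψ = 0.5898 → d_rh = R√(Δφ²+q²Δλ²) = 5369.0 nmi
Excess = (5369.0 − 5080.9) / 5080.9 = 288.1 / 5080.9 = 5.67% ≈ 5.7%

5.7%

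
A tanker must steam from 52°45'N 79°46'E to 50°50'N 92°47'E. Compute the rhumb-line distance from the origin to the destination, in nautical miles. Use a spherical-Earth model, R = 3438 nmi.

497 nmi

Rhumb course C = atan2(Δλ, Δψ) with Δψ = ln[tan(π/4+φ₂/2)/tan(π/4+φ₁/2)] = -0.0541, Δλ = +0.2272 → C = 103.39°
d = R·|Δφ| / |cos C| = 3438·0.03345 / 0.23163 = 497 nmi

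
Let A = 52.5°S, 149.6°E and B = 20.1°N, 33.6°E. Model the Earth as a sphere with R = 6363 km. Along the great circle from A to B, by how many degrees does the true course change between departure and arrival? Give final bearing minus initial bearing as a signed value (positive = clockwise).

At departure: θ₁ = atan2(sin Δλ cos φ₂, cos φ₁ sin φ₂ − sin φ₁ cos φ₂ cos Δλ) = 262.08°
At arrival: θ₂ = atan2(sin Δλ cos φ₁, −cos φ₂ sin φ₁ + sin φ₂ cos φ₁ cos Δλ) = 320.05°
Δθ = θ₂ − θ₁ = +58.0°

+58.0°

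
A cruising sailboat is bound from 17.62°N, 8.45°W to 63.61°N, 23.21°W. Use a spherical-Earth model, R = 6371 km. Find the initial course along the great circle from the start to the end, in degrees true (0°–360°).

351.1°

θ = atan2( sin Δλ·cos φ₂ ,  cos φ₁ sin φ₂ − sin φ₁ cos φ₂ cos Δλ )
  = atan2(-0.1132, +0.7237) = 351.11°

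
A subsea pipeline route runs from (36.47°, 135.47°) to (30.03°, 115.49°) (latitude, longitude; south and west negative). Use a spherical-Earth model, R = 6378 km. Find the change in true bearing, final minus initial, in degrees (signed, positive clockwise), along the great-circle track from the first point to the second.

-11.1°

At departure: θ₁ = atan2(sin Δλ cos φ₂, cos φ₁ sin φ₂ − sin φ₁ cos φ₂ cos Δλ) = 254.65°
At arrival: θ₂ = atan2(sin Δλ cos φ₁, −cos φ₂ sin φ₁ + sin φ₂ cos φ₁ cos Δλ) = 243.60°
Δθ = θ₂ − θ₁ = -11.1°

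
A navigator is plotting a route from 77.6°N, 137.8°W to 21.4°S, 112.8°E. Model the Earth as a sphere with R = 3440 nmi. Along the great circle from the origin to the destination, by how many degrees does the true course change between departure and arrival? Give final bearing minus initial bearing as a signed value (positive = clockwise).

-91.4°

At departure: θ₁ = atan2(sin Δλ cos φ₂, cos φ₁ sin φ₂ − sin φ₁ cos φ₂ cos Δλ) = 284.29°
At arrival: θ₂ = atan2(sin Δλ cos φ₁, −cos φ₂ sin φ₁ + sin φ₂ cos φ₁ cos Δλ) = 192.91°
Δθ = θ₂ − θ₁ = -91.4°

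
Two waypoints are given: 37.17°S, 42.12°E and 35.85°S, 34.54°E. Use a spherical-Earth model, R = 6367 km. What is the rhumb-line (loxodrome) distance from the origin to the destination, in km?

Δψ = ln[tan(π/4+φ₂/2)/tan(π/4+φ₁/2)] = +0.0287;  Δφ = +0.0230 rad,  Δλ = -0.1323 rad
q = Δφ/Δψ = 0.8037
d = R·√(Δφ² + q²Δλ²) = 6367·0.10880 = 693 km

693 km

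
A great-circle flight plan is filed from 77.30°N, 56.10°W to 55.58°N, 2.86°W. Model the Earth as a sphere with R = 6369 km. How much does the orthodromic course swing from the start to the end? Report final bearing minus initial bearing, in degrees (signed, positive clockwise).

At departure: θ₁ = atan2(sin Δλ cos φ₂, cos φ₁ sin φ₂ − sin φ₁ cos φ₂ cos Δλ) = 108.17°
At arrival: θ₂ = atan2(sin Δλ cos φ₁, −cos φ₂ sin φ₁ + sin φ₂ cos φ₁ cos Δλ) = 158.31°
Δθ = θ₂ − θ₁ = +50.1°

+50.1°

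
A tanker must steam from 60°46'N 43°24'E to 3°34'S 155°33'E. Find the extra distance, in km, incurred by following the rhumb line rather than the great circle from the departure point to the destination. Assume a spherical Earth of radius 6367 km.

Great circle: cos σ = sin φ₁ sin φ₂ + cos φ₁ cos φ₂ cos Δλ,  σ = 1.8112 rad → d_gc = 11531.7 km
Rhumb line: Δψ = -1.4063, q = Δφ/Δψ = 0.7984, d_rh = R√(Δφ²+q²Δλ²) = 12252.3 km
Excess = 12252.3 − 11531.7 = 720.6 ≈ 721 km

721 km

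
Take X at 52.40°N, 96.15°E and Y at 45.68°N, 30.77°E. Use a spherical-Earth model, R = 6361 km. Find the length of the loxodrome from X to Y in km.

4806 km

Δψ = ln[tan(π/4+φ₂/2)/tan(π/4+φ₁/2)] = -0.1793;  Δφ = -0.1173 rad,  Δλ = -1.1411 rad
q = Δφ/Δψ = 0.6542
d = R·√(Δφ² + q²Δλ²) = 6361·0.75561 = 4806 km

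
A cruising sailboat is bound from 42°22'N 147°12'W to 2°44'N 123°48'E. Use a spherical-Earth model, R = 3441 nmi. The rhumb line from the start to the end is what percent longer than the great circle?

Great circle: σ = 1.5258 rad → d_gc = Rσ = 5250.2 nmi
Rhumb: Δφ = -0.6917, Δλ = -1.5533, Δψ = -0.7701, q = Δφ/Δψ = 0.8983 → d_rh = R√(Δφ²+q²Δλ²) = 5358.9 nmi
Excess = (5358.9 − 5250.2) / 5250.2 = 108.7 / 5250.2 = 2.07% ≈ 2.1%

2.1%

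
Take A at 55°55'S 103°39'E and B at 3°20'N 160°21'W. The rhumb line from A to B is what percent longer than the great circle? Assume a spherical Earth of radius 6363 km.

3.6%

Great circle: σ = 1.6776 rad → d_gc = Rσ = 10674.8 km
Rhumb: Δφ = +1.0341, Δλ = +1.6755, Δψ = +1.2407, q = Δφ/Δψ = 0.8335 → d_rh = R√(Δφ²+q²Δλ²) = 11057.3 km
Excess = (11057.3 − 10674.8) / 10674.8 = 382.5 / 10674.8 = 3.58% ≈ 3.6%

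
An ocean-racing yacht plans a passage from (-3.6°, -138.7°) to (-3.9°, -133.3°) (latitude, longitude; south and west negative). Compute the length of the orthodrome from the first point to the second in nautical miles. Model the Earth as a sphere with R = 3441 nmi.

324 nmi

cos σ = sin φ₁ sin φ₂ + cos φ₁ cos φ₂ cos Δλ
      = sin(-3.60°)sin(-3.90°) + cos(-3.60°)cos(-3.90°)cos(5.40°) = 0.9956
σ = 5.397° → d = Rσ = 3441·0.09419 = 324 nmi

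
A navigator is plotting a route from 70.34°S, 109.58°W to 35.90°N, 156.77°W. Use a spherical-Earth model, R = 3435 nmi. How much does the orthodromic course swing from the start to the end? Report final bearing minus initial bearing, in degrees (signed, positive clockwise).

At departure: θ₁ = atan2(sin Δλ cos φ₂, cos φ₁ sin φ₂ − sin φ₁ cos φ₂ cos Δλ) = 320.30°
At arrival: θ₂ = atan2(sin Δλ cos φ₁, −cos φ₂ sin φ₁ + sin φ₂ cos φ₁ cos Δλ) = 344.61°
Δθ = θ₂ − θ₁ = +24.3°

+24.3°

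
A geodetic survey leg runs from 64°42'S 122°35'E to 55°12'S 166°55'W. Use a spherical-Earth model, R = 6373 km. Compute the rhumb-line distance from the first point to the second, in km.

Rhumb course C = atan2(Δλ, Δψ) with Δψ = ln[tan(π/4+φ₂/2)/tan(π/4+φ₁/2)] = +0.3338, Δλ = +1.2305 → C = 74.82°
d = R·|Δφ| / |cos C| = 6373·0.16581 / 0.26182 = 4036 km

4036 km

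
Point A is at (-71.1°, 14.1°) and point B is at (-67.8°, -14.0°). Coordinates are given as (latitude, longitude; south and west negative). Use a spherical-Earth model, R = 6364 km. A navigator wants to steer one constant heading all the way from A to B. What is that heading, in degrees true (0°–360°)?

Δψ = ln[tan(π/4+φ₂/2)/tan(π/4+φ₁/2)] = +0.1644
Δλ = -0.4904 rad (taken the short way round)
course = atan2(Δλ, Δψ) = 288.53°

288.5°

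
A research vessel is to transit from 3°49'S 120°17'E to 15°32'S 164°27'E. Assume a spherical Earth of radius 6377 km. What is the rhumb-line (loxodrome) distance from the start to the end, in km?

5010 km

Rhumb course C = atan2(Δλ, Δψ) with Δψ = ln[tan(π/4+φ₂/2)/tan(π/4+φ₁/2)] = -0.2078, Δλ = +0.7709 → C = 105.09°
d = R·|Δφ| / |cos C| = 6377·0.20449 / 0.26031 = 5010 km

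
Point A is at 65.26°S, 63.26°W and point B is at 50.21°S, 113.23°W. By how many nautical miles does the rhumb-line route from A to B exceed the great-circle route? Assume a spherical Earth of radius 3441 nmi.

Great circle: cos σ = sin φ₁ sin φ₂ + cos φ₁ cos φ₂ cos Δλ,  σ = 0.5153 rad → d_gc = 1773.2 nmi
Rhumb line: Δψ = +0.5008, q = Δφ/Δψ = 0.5245, d_rh = R√(Δφ²+q²Δλ²) = 1815.0 nmi
Excess = 1815.0 − 1773.2 = 41.8 ≈ 42 nmi

42 nmi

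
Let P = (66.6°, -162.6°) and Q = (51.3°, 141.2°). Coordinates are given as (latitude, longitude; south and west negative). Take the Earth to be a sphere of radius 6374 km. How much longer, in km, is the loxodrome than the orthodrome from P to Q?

Great circle: cos σ = sin φ₁ sin φ₂ + cos φ₁ cos φ₂ cos Δλ,  σ = 0.5464 rad → d_gc = 3483.0 km
Rhumb line: Δψ = -0.5281, q = Δφ/Δψ = 0.5056, d_rh = R√(Δφ²+q²Δλ²) = 3590.3 km
Excess = 3590.3 − 3483.0 = 107.3 ≈ 107 km

107 km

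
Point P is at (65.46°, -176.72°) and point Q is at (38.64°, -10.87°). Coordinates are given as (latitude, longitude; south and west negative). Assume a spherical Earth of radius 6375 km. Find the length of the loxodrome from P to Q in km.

Δψ = ln[tan(π/4+φ₂/2)/tan(π/4+φ₁/2)] = -0.7934;  Δφ = -0.4681 rad,  Δλ = +2.8946 rad
q = Δφ/Δψ = 0.5900
d = R·√(Δφ² + q²Δλ²) = 6375·1.77081 = 11289 km

11289 km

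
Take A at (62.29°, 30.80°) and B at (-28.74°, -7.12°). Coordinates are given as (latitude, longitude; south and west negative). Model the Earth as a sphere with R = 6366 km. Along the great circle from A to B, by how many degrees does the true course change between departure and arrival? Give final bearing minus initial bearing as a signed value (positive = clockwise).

-16.1°

Initial bearing θ₁ = atan2(sin Δλ cos φ₂, cos φ₁ sin φ₂ − sin φ₁ cos φ₂ cos Δλ) = 212.81°
Final bearing θ₂ = (initial bearing from the destination back to the start) + 180° = 196.70°
Δθ = θ₂ − θ₁ = -16.1°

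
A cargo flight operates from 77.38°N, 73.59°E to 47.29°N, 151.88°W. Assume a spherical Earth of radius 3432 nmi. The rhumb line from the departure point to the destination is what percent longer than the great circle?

Great circle: σ = 0.9108 rad → d_gc = Rσ = 3125.9 nmi
Rhumb: Δφ = -0.5252, Δλ = +2.3480, Δψ = -1.2630, q = Δφ/Δψ = 0.4158 → d_rh = R√(Δφ²+q²Δλ²) = 3804.8 nmi
Excess = (3804.8 − 3125.9) / 3125.9 = 678.9 / 3125.9 = 21.72% ≈ 21.7%

21.7%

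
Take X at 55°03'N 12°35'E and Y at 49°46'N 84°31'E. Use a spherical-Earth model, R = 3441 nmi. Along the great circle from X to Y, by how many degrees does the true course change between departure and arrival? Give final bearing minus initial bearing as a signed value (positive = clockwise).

Initial bearing θ₁ = atan2(sin Δλ cos φ₂, cos φ₁ sin φ₂ − sin φ₁ cos φ₂ cos Δλ) = 66.02°
Final bearing θ₂ = (initial bearing from the destination back to the start) + 180° = 125.87°
Δθ = θ₂ − θ₁ = +59.8°

+59.8°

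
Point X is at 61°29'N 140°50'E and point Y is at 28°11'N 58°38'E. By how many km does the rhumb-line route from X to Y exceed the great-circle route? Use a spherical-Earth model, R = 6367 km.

Great circle: cos σ = sin φ₁ sin φ₂ + cos φ₁ cos φ₂ cos Δλ,  σ = 1.0791 rad → d_gc = 6870.7 km
Rhumb line: Δψ = -0.8569, q = Δφ/Δψ = 0.6782, d_rh = R√(Δφ²+q²Δλ²) = 7216.4 km
Excess = 7216.4 − 6870.7 = 345.7 ≈ 346 km

346 km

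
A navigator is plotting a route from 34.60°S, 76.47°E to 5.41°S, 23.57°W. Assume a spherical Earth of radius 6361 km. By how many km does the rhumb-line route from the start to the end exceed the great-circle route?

229 km

Great circle: cos σ = sin φ₁ sin φ₂ + cos φ₁ cos φ₂ cos Δλ,  σ = 1.6602 rad → d_gc = 10560.79 km
Rhumb line: Δψ = +0.5498, q = Δφ/Δψ = 0.9267, d_rh = R√(Δφ²+q²Δλ²) = 10790.28 km
Excess = 10790.28 − 10560.79 = 229.49 ≈ 229 km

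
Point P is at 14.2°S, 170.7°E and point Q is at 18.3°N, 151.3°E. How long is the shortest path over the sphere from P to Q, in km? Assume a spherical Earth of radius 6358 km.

Haversine: a = sin²(Δφ/2)+cos φ₁ cos φ₂ sin²(Δλ/2) = 0.10443;  σ = 2·atan2(√a,√(1−a))
σ = 37.709° → d = Rσ = 6358·0.65814 = 4184 km

4184 km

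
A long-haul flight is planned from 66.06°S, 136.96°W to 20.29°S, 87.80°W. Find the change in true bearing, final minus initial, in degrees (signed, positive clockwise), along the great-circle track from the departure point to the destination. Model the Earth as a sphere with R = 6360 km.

-37.5°

Initial bearing θ₁ = atan2(sin Δλ cos φ₂, cos φ₁ sin φ₂ − sin φ₁ cos φ₂ cos Δλ) = 59.39°
Final bearing θ₂ = (initial bearing from the destination back to the start) + 180° = 21.86°
Δθ = θ₂ − θ₁ = -37.5°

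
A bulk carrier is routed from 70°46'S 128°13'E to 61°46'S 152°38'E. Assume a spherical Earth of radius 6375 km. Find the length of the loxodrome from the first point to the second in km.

Rhumb course C = atan2(Δλ, Δψ) with Δψ = ln[tan(π/4+φ₂/2)/tan(π/4+φ₁/2)] = +0.3949, Δλ = +0.4262 → C = 47.18°
d = R·|Δφ| / |cos C| = 6375·0.15708 / 0.67973 = 1473 km

1473 km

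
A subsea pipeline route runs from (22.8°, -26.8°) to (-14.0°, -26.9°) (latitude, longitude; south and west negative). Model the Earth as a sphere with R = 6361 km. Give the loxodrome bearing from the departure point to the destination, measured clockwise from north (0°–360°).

Δψ = ln[tan(π/4+φ₂/2)/tan(π/4+φ₁/2)] = -0.6557
Δλ = -0.0017 rad (taken the short way round)
course = atan2(Δλ, Δψ) = 180.15°

180.2°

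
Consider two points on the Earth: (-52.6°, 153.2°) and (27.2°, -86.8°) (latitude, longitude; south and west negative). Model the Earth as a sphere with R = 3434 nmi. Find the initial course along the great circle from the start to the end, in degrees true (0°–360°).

95.6°

N = sin Δλ·cos φ₂ = +0.7703;  D = cos φ₁ sin φ₂ − sin φ₁ cos φ₂ cos Δλ = -0.0757
initial course = atan2(N, D) = 95.61°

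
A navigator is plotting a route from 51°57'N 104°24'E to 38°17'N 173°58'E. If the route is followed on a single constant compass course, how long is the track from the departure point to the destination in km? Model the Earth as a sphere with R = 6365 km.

5623 km

Δψ = ln[tan(π/4+φ₂/2)/tan(π/4+φ₁/2)] = -0.3405;  Δφ = -0.2385 rad,  Δλ = +1.2142 rad
q = Δφ/Δψ = 0.7006
d = R·√(Δφ² + q²Δλ²) = 6365·0.88344 = 5623 km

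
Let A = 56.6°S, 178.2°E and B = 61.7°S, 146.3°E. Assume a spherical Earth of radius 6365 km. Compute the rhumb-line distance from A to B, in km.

1900 km

Rhumb course C = atan2(Δλ, Δψ) with Δψ = ln[tan(π/4+φ₂/2)/tan(π/4+φ₁/2)] = -0.1740, Δλ = -0.5568 → C = 252.65°
d = R·|Δφ| / |cos C| = 6365·0.08901 / 0.29824 = 1900 km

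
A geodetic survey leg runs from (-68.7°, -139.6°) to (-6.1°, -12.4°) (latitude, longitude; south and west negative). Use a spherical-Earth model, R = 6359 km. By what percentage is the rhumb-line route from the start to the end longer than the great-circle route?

Great circle: σ = 1.6905 rad → d_gc = Rσ = 10749.6 km
Rhumb: Δφ = +1.0926, Δλ = +2.2201, Δψ = +1.5644, q = Δφ/Δψ = 0.6984 → d_rh = R√(Δφ²+q²Δλ²) = 12061.6 km
Excess = (12061.6 − 10749.6) / 10749.6 = 1312.0 / 10749.6 = 12.21% ≈ 12.2%

12.2%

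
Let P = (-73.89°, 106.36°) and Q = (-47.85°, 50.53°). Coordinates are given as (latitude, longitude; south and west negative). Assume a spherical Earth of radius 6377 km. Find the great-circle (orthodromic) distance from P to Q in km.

Haversine: a = sin²(Δφ/2)+cos φ₁ cos φ₂ sin²(Δλ/2) = 0.09157;  σ = 2·atan2(√a,√(1−a))
σ = 35.228° → d = Rσ = 6377·0.61485 = 3921 km

3921 km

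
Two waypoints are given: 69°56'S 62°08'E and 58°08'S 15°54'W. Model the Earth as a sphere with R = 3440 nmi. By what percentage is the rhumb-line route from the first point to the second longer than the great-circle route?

Great circle: σ = 0.5822 rad → d_gc = Rσ = 2002.6 nmi
Rhumb: Δφ = +0.2059, Δλ = -1.3619, Δψ = +0.4785, q = Δφ/Δψ = 0.4304 → d_rh = R√(Δφ²+q²Δλ²) = 2137.5 nmi
Excess = (2137.5 − 2002.6) / 2002.6 = 134.9 / 2002.6 = 6.74% ≈ 6.7%

6.7%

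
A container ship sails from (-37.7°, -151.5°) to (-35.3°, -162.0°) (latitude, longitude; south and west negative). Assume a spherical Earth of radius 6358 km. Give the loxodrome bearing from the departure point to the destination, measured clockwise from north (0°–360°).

285.9°

Δψ = ln[tan(π/4+φ₂/2)/tan(π/4+φ₁/2)] = +0.0521
Δλ = -0.1833 rad (taken the short way round)
course = atan2(Δλ, Δψ) = 285.88°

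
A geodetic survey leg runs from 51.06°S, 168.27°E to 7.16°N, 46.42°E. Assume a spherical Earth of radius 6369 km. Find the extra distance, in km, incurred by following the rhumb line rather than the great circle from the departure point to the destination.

662 km

Great circle: cos σ = sin φ₁ sin φ₂ + cos φ₁ cos φ₂ cos Δλ,  σ = 2.0109 rad → d_gc = 12807.33 km
Rhumb line: Δψ = +1.1651, q = Δφ/Δψ = 0.8722, d_rh = R√(Δφ²+q²Δλ²) = 13469.79 km
Excess = 13469.79 − 12807.33 = 662.46 ≈ 662 km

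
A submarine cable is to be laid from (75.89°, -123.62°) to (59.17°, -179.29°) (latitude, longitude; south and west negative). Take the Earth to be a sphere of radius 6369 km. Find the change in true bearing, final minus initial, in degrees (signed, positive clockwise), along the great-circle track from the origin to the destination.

At departure: θ₁ = atan2(sin Δλ cos φ₂, cos φ₁ sin φ₂ − sin φ₁ cos φ₂ cos Δλ) = 260.48°
At arrival: θ₂ = atan2(sin Δλ cos φ₁, −cos φ₂ sin φ₁ + sin φ₂ cos φ₁ cos Δλ) = 207.98°
Δθ = θ₂ − θ₁ = -52.5°

-52.5°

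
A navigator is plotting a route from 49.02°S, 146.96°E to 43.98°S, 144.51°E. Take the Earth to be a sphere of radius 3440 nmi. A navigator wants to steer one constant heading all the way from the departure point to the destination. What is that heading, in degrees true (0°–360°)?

341.5°

Meridional parts: M(φ₁)=-0.9843, M(φ₂)=-0.8564 → ΔM = +0.1279;  Δλ = -0.0428 rad
tan C = Δλ / ΔM = -0.3343 → C = 341.52°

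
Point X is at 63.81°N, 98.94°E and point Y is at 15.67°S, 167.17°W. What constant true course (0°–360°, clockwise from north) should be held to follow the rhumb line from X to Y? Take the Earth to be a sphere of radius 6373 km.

Meridional parts: M(φ₁)=+1.4584, M(φ₂)=-0.2770 → ΔM = -1.7353;  Δλ = +1.6387 rad
tan C = Δλ / ΔM = -0.9443 → C = 136.64°

136.6°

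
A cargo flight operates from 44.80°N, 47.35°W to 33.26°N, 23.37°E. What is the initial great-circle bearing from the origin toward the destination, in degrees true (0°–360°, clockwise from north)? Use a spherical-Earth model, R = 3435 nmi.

N = sin Δλ·cos φ₂ = +0.7893;  D = cos φ₁ sin φ₂ − sin φ₁ cos φ₂ cos Δλ = +0.1946
initial course = atan2(N, D) = 76.15°

76.1°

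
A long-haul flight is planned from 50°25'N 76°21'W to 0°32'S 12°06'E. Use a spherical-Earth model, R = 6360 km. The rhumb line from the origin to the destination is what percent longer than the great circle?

2.6%

Great circle: σ = 1.5607 rad → d_gc = Rσ = 9926.3 km
Rhumb: Δφ = -0.8892, Δλ = +1.5437, Δψ = -1.0314, q = Δφ/Δψ = 0.8622 → d_rh = R√(Δφ²+q²Δλ²) = 10180.8 km
Excess = (10180.8 − 9926.3) / 9926.3 = 254.5 / 9926.3 = 2.56% ≈ 2.6%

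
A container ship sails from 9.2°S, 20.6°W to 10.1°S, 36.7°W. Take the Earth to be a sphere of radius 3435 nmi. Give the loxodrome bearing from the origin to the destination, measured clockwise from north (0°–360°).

Δψ = ln[tan(π/4+φ₂/2)/tan(π/4+φ₁/2)] = -0.0159
Δλ = -0.2810 rad (taken the short way round)
course = atan2(Δλ, Δψ) = 266.75°

266.8°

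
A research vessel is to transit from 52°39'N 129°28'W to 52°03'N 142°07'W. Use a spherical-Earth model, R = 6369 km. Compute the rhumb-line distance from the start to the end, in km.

Rhumb course C = atan2(Δλ, Δψ) with Δψ = ln[tan(π/4+φ₂/2)/tan(π/4+φ₁/2)] = -0.0171, Δλ = -0.2208 → C = 265.56°
d = R·|Δφ| / |cos C| = 6369·0.01047 / 0.07742 = 862 km

862 km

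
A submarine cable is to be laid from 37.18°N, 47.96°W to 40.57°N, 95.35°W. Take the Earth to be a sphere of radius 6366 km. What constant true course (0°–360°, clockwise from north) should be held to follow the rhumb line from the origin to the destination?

Meridional parts: M(φ₁)=+0.6999, M(φ₂)=+0.7760 → ΔM = +0.0760;  Δλ = -0.8271 rad
tan C = Δλ / ΔM = -10.8795 → C = 275.25°

275.3°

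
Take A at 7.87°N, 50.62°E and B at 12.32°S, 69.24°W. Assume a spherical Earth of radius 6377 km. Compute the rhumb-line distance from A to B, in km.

13450 km

Δψ = ln[tan(π/4+φ₂/2)/tan(π/4+φ₁/2)] = -0.3545;  Δφ = -0.3524 rad,  Δλ = -2.0920 rad
q = Δφ/Δψ = 0.9940
d = R·√(Δφ² + q²Δλ²) = 6377·2.10914 = 13450 km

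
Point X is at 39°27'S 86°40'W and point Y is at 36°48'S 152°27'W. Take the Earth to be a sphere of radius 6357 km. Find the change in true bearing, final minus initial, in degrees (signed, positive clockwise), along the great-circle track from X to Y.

Initial bearing θ₁ = atan2(sin Δλ cos φ₂, cos φ₁ sin φ₂ − sin φ₁ cos φ₂ cos Δλ) = 250.83°
Final bearing θ₂ = (initial bearing from the destination back to the start) + 180° = 294.37°
Δθ = θ₂ − θ₁ = +43.5°

+43.5°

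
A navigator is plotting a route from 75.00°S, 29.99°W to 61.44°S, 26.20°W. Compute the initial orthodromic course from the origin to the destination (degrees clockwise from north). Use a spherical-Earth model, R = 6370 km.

θ = atan2( sin Δλ·cos φ₂ ,  cos φ₁ sin φ₂ − sin φ₁ cos φ₂ cos Δλ )
  = atan2(+0.0316, +0.2335) = 7.71°

7.7°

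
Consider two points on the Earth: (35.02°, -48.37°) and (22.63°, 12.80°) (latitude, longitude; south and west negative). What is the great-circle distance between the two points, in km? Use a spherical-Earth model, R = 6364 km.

6017 km

Haversine: a = sin²(Δφ/2)+cos φ₁ cos φ₂ sin²(Δλ/2) = 0.20734;  σ = 2·atan2(√a,√(1−a))
σ = 54.175° → d = Rσ = 6364·0.94553 = 6017 km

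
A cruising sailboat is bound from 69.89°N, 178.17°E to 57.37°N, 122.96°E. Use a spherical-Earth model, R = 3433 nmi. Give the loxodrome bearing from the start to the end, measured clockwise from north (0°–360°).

Meridional parts: M(φ₁)=+1.7298, M(φ₂)=+1.2286 → ΔM = -0.5012;  Δλ = -0.9636 rad
tan C = Δλ / ΔM = +1.9225 → C = 242.52°

242.5°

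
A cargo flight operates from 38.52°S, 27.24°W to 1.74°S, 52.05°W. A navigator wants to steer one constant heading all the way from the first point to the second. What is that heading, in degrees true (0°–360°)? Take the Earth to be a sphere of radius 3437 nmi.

328.2°

Δψ = ln[tan(π/4+φ₂/2)/tan(π/4+φ₁/2)] = +0.6992
Δλ = -0.4330 rad (taken the short way round)
course = atan2(Δλ, Δψ) = 328.23°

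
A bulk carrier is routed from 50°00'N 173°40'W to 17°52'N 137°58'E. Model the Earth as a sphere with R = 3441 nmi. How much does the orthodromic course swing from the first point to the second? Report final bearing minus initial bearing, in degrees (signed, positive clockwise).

-29.2°

At departure: θ₁ = atan2(sin Δλ cos φ₂, cos φ₁ sin φ₂ − sin φ₁ cos φ₂ cos Δλ) = 248.02°
At arrival: θ₂ = atan2(sin Δλ cos φ₁, −cos φ₂ sin φ₁ + sin φ₂ cos φ₁ cos Δλ) = 218.77°
Δθ = θ₂ − θ₁ = -29.2°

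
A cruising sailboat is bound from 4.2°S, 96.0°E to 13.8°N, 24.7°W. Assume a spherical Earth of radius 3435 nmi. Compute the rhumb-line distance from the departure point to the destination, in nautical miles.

Rhumb course C = atan2(Δλ, Δψ) with Δψ = ln[tan(π/4+φ₂/2)/tan(π/4+φ₁/2)] = +0.3166, Δλ = -2.1066 → C = 278.55°
d = R·|Δφ| / |cos C| = 3435·0.31416 / 0.14861 = 7261 nmi

7261 nmi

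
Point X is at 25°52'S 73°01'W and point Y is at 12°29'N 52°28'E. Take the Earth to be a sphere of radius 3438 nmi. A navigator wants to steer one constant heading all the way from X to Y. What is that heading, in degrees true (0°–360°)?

72.6°

Δψ = ln[tan(π/4+φ₂/2)/tan(π/4+φ₁/2)] = +0.6872
Δλ = +2.1901 rad (taken the short way round)
course = atan2(Δλ, Δψ) = 72.58°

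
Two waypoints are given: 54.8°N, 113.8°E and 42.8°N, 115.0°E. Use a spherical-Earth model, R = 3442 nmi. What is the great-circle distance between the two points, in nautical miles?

722 nmi

cos σ = sin φ₁ sin φ₂ + cos φ₁ cos φ₂ cos Δλ
      = sin(54.80°)sin(42.80°) + cos(54.80°)cos(42.80°)cos(1.20°) = 0.9781
σ = 12.026° → d = Rσ = 3442·0.20989 = 722 nmi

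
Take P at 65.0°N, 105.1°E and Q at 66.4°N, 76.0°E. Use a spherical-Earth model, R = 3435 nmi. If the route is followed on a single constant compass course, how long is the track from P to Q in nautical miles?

Rhumb course C = atan2(Δλ, Δψ) with Δψ = ln[tan(π/4+φ₂/2)/tan(π/4+φ₁/2)] = +0.0594, Δλ = -0.5079 → C = 276.67°
d = R·|Δφ| / |cos C| = 3435·0.02443 / 0.11615 = 723 nmi

723 nmi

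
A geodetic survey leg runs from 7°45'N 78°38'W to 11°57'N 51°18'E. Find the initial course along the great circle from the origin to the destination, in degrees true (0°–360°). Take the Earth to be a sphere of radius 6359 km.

N = sin Δλ·cos φ₂ = +0.7502;  D = cos φ₁ sin φ₂ − sin φ₁ cos φ₂ cos Δλ = +0.2899
initial course = atan2(N, D) = 68.87°

68.9°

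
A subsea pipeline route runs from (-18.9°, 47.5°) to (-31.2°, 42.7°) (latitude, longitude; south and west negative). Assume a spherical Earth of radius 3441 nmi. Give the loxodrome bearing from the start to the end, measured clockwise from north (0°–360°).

199.4°

Meridional parts: M(φ₁)=-0.3360, M(φ₂)=-0.5736 → ΔM = -0.2376;  Δλ = -0.0838 rad
tan C = Δλ / ΔM = +0.3526 → C = 199.42°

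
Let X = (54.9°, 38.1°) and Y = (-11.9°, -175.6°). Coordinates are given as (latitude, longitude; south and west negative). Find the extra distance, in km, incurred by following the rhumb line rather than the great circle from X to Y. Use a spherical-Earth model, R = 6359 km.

1389 km

Great circle: cos σ = sin φ₁ sin φ₂ + cos φ₁ cos φ₂ cos Δλ,  σ = 2.2611 rad → d_gc = 14378.6 km
Rhumb line: Δψ = -1.3604, q = Δφ/Δψ = 0.8570, d_rh = R√(Δφ²+q²Δλ²) = 15767.2 km
Excess = 15767.2 − 14378.6 = 1388.6 ≈ 1389 km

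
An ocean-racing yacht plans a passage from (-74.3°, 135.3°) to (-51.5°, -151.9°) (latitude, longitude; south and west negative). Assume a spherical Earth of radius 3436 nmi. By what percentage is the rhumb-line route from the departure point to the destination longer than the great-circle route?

5.6%

Great circle: σ = 0.6381 rad → d_gc = Rσ = 2192.5 nmi
Rhumb: Δφ = +0.3979, Δλ = +1.2706, Δψ = +0.9294, q = Δφ/Δψ = 0.4282 → d_rh = R√(Δφ²+q²Δλ²) = 2316.0 nmi
Excess = (2316.0 − 2192.5) / 2192.5 = 123.5 / 2192.5 = 5.63% ≈ 5.6%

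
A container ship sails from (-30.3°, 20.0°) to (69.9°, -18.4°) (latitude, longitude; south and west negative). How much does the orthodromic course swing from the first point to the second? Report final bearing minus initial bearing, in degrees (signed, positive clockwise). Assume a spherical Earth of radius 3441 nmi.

-20.8°

At departure: θ₁ = atan2(sin Δλ cos φ₂, cos φ₁ sin φ₂ − sin φ₁ cos φ₂ cos Δλ) = 347.29°
At arrival: θ₂ = atan2(sin Δλ cos φ₁, −cos φ₂ sin φ₁ + sin φ₂ cos φ₁ cos Δλ) = 326.45°
Δθ = θ₂ − θ₁ = -20.8°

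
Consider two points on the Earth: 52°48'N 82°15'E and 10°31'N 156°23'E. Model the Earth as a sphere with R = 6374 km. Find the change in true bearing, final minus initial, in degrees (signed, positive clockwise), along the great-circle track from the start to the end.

+46.1°

Initial bearing θ₁ = atan2(sin Δλ cos φ₂, cos φ₁ sin φ₂ − sin φ₁ cos φ₂ cos Δλ) = 96.26°
Final bearing θ₂ = (initial bearing from the destination back to the start) + 180° = 142.32°
Δθ = θ₂ − θ₁ = +46.1°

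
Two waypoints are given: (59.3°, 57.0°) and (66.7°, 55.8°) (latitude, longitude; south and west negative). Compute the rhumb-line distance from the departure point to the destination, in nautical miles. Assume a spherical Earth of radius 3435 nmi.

445 nmi

Rhumb course C = atan2(Δλ, Δψ) with Δψ = ln[tan(π/4+φ₂/2)/tan(π/4+φ₁/2)] = +0.2862, Δλ = -0.0209 → C = 355.81°
d = R·|Δφ| / |cos C| = 3435·0.12915 / 0.99733 = 445 nmi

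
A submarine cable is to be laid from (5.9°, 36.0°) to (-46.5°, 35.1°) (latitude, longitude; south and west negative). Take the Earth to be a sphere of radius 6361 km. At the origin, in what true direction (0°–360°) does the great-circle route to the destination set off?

N = sin Δλ·cos φ₂ = -0.0108;  D = cos φ₁ sin φ₂ − sin φ₁ cos φ₂ cos Δλ = -0.7923
initial course = atan2(N, D) = 180.78°

180.8°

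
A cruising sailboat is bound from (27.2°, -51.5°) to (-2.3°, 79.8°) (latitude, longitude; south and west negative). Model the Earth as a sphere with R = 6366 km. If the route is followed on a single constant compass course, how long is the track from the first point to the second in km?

Rhumb course C = atan2(Δλ, Δψ) with Δψ = ln[tan(π/4+φ₂/2)/tan(π/4+φ₁/2)] = -0.5338, Δλ = +2.2916 → C = 103.11°
d = R·|Δφ| / |cos C| = 6366·0.51487 / 0.22686 = 14448 km

14448 km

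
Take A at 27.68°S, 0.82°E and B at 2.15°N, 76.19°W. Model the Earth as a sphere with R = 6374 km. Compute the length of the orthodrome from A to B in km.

8849 km

cos σ = sin φ₁ sin φ₂ + cos φ₁ cos φ₂ cos Δλ
      = sin(-27.68°)sin(2.15°) + cos(-27.68°)cos(2.15°)cos(-77.01°) = 0.1815
σ = 79.544° → d = Rσ = 6374·1.38830 = 8849 km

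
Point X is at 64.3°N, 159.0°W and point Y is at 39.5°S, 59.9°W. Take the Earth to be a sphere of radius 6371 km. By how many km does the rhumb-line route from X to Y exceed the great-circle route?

Great circle: cos σ = sin φ₁ sin φ₂ + cos φ₁ cos φ₂ cos Δλ,  σ = 2.2473 rad → d_gc = 14317.61 km
Rhumb line: Δψ = -2.2295, q = Δφ/Δψ = 0.8126, d_rh = R√(Δφ²+q²Δλ²) = 14608.13 km
Excess = 14608.13 − 14317.61 = 290.52 ≈ 291 km

291 km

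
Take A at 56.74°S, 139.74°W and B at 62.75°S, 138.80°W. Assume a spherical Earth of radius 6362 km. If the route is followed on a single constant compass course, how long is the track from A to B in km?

Rhumb course C = atan2(Δλ, Δψ) with Δψ = ln[tan(π/4+φ₂/2)/tan(π/4+φ₁/2)] = -0.2088, Δλ = +0.0164 → C = 175.51°
d = R·|Δφ| / |cos C| = 6362·0.10489 / 0.99693 = 669 km

669 km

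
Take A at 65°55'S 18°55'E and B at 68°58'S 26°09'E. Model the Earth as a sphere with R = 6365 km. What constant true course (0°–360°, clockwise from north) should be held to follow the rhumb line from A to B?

137.7°

Δψ = ln[tan(π/4+φ₂/2)/tan(π/4+φ₁/2)] = -0.1390
Δλ = +0.1262 rad (taken the short way round)
course = atan2(Δλ, Δψ) = 137.75°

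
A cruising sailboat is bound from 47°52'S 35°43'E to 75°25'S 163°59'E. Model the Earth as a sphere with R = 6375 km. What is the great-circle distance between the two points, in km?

Haversine: a = sin²(Δφ/2)+cos φ₁ cos φ₂ sin²(Δλ/2) = 0.19346;  σ = 2·atan2(√a,√(1−a))
σ = 52.187° → d = Rσ = 6375·0.91084 = 5807 km

5807 km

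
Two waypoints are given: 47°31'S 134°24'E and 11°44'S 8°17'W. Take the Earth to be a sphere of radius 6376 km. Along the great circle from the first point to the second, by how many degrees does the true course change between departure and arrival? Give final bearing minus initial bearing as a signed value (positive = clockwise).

+113.9°

Initial bearing θ₁ = atan2(sin Δλ cos φ₂, cos φ₁ sin φ₂ − sin φ₁ cos φ₂ cos Δλ) = 219.83°
Final bearing θ₂ = (initial bearing from the destination back to the start) + 180° = 333.78°
Δθ = θ₂ − θ₁ = +113.9°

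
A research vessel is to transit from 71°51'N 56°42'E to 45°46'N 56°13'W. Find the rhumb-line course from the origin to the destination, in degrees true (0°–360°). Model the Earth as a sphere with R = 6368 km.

Meridional parts: M(φ₁)=+1.8343, M(φ₂)=+0.9004 → ΔM = -0.9339;  Δλ = -1.9708 rad
tan C = Δλ / ΔM = +2.1103 → C = 244.65°

244.6°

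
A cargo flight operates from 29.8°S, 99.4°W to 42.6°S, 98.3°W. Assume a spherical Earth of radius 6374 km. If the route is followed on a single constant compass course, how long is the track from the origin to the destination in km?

1427 km

Rhumb course C = atan2(Δλ, Δψ) with Δψ = ln[tan(π/4+φ₂/2)/tan(π/4+φ₁/2)] = -0.2780, Δλ = +0.0192 → C = 176.05°
d = R·|Δφ| / |cos C| = 6374·0.22340 / 0.99762 = 1427 km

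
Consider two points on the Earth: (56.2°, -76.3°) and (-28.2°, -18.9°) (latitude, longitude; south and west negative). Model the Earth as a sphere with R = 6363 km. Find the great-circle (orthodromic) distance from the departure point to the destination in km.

10815 km

Haversine: a = sin²(Δφ/2)+cos φ₁ cos φ₂ sin²(Δλ/2) = 0.56427;  σ = 2·atan2(√a,√(1−a))
σ = 97.385° → d = Rσ = 6363·1.69969 = 10815 km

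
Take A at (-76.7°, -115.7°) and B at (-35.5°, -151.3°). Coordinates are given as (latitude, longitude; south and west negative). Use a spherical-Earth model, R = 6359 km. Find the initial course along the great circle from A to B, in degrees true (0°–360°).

N = sin Δλ·cos φ₂ = -0.4739;  D = cos φ₁ sin φ₂ − sin φ₁ cos φ₂ cos Δλ = +0.5106
initial course = atan2(N, D) = 317.13°

317.1°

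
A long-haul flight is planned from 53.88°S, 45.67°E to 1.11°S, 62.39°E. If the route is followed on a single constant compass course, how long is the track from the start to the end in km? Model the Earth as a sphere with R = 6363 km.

6063 km

Rhumb course C = atan2(Δλ, Δψ) with Δψ = ln[tan(π/4+φ₂/2)/tan(π/4+φ₁/2)] = +1.1012, Δλ = +0.2918 → C = 14.84°
d = R·|Δφ| / |cos C| = 6363·0.92101 / 0.96664 = 6063 km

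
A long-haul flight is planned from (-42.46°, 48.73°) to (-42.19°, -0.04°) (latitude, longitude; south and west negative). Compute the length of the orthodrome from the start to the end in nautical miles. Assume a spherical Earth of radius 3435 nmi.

2131 nmi

Haversine: a = sin²(Δφ/2)+cos φ₁ cos φ₂ sin²(Δλ/2) = 0.09318;  σ = 2·atan2(√a,√(1−a))
σ = 35.547° → d = Rσ = 3435·0.62041 = 2131 nmi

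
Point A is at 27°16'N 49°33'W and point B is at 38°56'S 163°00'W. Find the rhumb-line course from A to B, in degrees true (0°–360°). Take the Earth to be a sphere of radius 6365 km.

238.1°

Δψ = ln[tan(π/4+φ₂/2)/tan(π/4+φ₁/2)] = -1.2337
Δλ = -1.9801 rad (taken the short way round)
course = atan2(Δλ, Δψ) = 238.07°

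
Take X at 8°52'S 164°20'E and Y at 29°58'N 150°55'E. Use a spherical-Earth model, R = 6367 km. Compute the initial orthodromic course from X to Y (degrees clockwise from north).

342.1°

θ = atan2( sin Δλ·cos φ₂ ,  cos φ₁ sin φ₂ − sin φ₁ cos φ₂ cos Δλ )
  = atan2(-0.2010, +0.6234) = 342.13°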